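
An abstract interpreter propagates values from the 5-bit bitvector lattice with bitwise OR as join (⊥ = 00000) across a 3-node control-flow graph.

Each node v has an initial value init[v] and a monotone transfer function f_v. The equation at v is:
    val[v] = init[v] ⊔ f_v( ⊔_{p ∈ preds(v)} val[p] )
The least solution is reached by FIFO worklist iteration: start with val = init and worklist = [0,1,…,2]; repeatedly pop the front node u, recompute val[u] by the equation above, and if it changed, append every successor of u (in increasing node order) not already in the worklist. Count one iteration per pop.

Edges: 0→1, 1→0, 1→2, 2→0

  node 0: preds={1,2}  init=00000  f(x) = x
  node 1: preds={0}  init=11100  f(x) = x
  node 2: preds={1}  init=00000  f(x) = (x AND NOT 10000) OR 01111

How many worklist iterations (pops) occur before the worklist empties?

Iteration log — 7 steps:
  step 1. node 0  ⊔preds=11100  new=11100  old=00000  +wl: 
  step 2. node 1  ⊔preds=11100  new=11100  stable
  step 3. node 2  ⊔preds=11100  new=01111  old=00000  +wl: 0
  step 4. node 0  ⊔preds=11111  new=11111  old=11100  +wl: 1
  step 5. node 1  ⊔preds=11111  new=11111  old=11100  +wl: 0,2
  step 6. node 0  ⊔preds=11111  new=11111  stable
  step 7. node 2  ⊔preds=11111  new=01111  stable

Least fixpoint reached:
  node 0: 11111
  node 1: 11111
  node 2: 01111

7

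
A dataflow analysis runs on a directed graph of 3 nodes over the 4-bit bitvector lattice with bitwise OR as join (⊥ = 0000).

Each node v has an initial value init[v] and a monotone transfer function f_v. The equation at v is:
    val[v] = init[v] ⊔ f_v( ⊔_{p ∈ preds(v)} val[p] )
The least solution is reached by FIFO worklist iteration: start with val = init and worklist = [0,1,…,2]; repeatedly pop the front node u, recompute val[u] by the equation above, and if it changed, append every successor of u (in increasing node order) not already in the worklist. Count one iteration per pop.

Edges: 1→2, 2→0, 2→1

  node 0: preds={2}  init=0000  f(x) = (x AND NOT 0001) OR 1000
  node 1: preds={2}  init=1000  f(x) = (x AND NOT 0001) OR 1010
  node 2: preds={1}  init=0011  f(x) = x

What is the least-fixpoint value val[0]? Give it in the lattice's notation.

Trace (5 dequeues):
  [1] u=0 | in 0011 | out 1010 | prev 0000 | push {}
  [2] u=1 | in 0011 | out 1010 | prev 1000 | push {}
  [3] u=2 | in 1010 | out 1011 | prev 0011 | push {0,1}
  [4] u=0 | in 1011 | out 1010 | ==
  [5] u=1 | in 1011 | out 1010 | ==

Converged values:
  [0] 1010
  [1] 1010
  [2] 1011

1010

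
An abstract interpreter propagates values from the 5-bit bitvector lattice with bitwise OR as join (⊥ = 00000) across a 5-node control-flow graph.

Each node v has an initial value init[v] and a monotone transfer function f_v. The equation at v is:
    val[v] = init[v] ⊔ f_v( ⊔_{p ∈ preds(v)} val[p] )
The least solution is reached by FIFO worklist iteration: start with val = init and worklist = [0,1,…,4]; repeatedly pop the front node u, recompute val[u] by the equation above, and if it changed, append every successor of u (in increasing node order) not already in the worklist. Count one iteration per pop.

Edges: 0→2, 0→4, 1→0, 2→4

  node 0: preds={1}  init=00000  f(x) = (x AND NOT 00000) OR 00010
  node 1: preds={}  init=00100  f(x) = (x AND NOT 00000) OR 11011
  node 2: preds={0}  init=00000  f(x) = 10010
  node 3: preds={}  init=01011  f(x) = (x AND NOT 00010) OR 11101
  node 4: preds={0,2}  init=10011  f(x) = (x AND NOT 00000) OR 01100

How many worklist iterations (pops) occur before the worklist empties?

8

Worklist (8 pops):
  #1 pop 0: in=00100 → 00110 (was 00000); enqueue []
  #2 pop 1: in=00000 → 11111 (was 00100); enqueue [0]
  #3 pop 2: in=00110 → 10010 (was 00000); enqueue []
  #4 pop 3: in=00000 → 11111 (was 01011); enqueue []
  #5 pop 4: in=10110 → 11111 (was 10011); enqueue []
  #6 pop 0: in=11111 → 11111 (was 00110); enqueue [2,4]
  #7 pop 2: in=11111 → 10010 (no change)
  #8 pop 4: in=11111 → 11111 (no change)

Fixpoint:
  val[0] = 11111
  val[1] = 11111
  val[2] = 10010
  val[3] = 11111
  val[4] = 11111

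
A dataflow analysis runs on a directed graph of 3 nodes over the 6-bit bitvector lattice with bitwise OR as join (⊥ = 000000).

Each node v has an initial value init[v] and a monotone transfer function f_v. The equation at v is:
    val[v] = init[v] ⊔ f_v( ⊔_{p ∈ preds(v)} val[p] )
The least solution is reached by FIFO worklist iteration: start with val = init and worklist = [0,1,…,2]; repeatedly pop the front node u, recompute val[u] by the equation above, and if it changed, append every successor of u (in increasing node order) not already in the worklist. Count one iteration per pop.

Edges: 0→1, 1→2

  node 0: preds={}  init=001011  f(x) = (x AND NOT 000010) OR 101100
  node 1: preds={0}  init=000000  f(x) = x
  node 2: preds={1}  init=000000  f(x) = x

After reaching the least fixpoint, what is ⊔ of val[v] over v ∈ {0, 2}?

101111

Trace (3 dequeues):
  [1] u=0 | in 000000 | out 101111 | prev 001011 | push {}
  [2] u=1 | in 101111 | out 101111 | prev 000000 | push {}
  [3] u=2 | in 101111 | out 101111 | prev 000000 | push {}

Converged values:
  [0] 101111
  [1] 101111
  [2] 101111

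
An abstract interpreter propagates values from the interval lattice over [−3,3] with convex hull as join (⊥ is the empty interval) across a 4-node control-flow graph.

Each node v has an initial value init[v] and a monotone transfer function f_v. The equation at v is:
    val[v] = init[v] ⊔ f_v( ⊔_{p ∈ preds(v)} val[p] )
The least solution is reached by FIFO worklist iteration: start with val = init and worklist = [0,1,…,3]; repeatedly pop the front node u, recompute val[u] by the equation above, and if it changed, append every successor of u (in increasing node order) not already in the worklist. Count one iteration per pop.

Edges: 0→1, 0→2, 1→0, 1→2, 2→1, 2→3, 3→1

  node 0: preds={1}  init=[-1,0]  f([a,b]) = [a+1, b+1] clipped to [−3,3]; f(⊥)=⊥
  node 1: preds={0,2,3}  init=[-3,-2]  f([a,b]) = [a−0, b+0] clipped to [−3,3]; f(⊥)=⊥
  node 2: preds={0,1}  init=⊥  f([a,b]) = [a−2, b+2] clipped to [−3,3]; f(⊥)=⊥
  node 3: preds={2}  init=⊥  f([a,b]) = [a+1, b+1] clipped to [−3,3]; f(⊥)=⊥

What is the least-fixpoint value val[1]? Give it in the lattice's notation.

Worklist (11 pops):
  #1 pop 0: in=[-3,-2] → [-2,0] (was [-1,0]); enqueue []
  #2 pop 1: in=[-2,0] → [-3,0] (was [-3,-2]); enqueue [0]
  #3 pop 2: in=[-3,0] → [-3,2] (was ⊥); enqueue [1]
  #4 pop 3: in=[-3,2] → [-2,3] (was ⊥); enqueue []
  #5 pop 0: in=[-3,0] → [-2,1] (was [-2,0]); enqueue [2]
  #6 pop 1: in=[-3,3] → [-3,3] (was [-3,0]); enqueue [0]
  #7 pop 2: in=[-3,3] → [-3,3] (was [-3,2]); enqueue [1,3]
  #8 pop 0: in=[-3,3] → [-2,3] (was [-2,1]); enqueue [2]
  #9 pop 1: in=[-3,3] → [-3,3] (no change)
  #10 pop 3: in=[-3,3] → [-2,3] (no change)
  #11 pop 2: in=[-3,3] → [-3,3] (no change)

Fixpoint:
  val[0] = [-2,3]
  val[1] = [-3,3]
  val[2] = [-3,3]
  val[3] = [-2,3]

[-3,3]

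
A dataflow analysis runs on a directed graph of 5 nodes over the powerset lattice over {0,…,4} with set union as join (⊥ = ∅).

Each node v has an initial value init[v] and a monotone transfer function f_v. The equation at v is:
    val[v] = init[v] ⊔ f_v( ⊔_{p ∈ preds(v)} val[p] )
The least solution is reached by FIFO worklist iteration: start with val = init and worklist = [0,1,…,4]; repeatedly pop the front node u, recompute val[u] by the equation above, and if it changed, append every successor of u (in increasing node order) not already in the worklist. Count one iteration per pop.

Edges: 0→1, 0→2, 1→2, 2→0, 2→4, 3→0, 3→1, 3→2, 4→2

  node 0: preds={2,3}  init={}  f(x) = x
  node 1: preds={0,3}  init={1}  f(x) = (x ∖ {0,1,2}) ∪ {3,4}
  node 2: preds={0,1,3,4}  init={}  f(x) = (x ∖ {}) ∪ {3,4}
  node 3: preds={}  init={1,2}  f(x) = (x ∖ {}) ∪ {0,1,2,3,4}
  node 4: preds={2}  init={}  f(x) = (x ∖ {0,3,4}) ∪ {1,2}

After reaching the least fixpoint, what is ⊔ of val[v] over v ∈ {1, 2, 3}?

Iteration log — 10 steps:
  step 1. node 0  ⊔preds={1,2}  new={1,2}  old={}  +wl: 
  step 2. node 1  ⊔preds={1,2}  new={1,3,4}  old={1}  +wl: 
  step 3. node 2  ⊔preds={1,2,3,4}  new={1,2,3,4}  old={}  +wl: 0
  step 4. node 3  ⊔preds={}  new={0,1,2,3,4}  old={1,2}  +wl: 1,2
  step 5. node 4  ⊔preds={1,2,3,4}  new={1,2}  old={}  +wl: 
  step 6. node 0  ⊔preds={0,1,2,3,4}  new={0,1,2,3,4}  old={1,2}  +wl: 
  step 7. node 1  ⊔preds={0,1,2,3,4}  new={1,3,4}  stable
  step 8. node 2  ⊔preds={0,1,2,3,4}  new={0,1,2,3,4}  old={1,2,3,4}  +wl: 0,4
  step 9. node 0  ⊔preds={0,1,2,3,4}  new={0,1,2,3,4}  stable
  step 10. node 4  ⊔preds={0,1,2,3,4}  new={1,2}  stable

Least fixpoint reached:
  node 0: {0,1,2,3,4}
  node 1: {1,3,4}
  node 2: {0,1,2,3,4}
  node 3: {0,1,2,3,4}
  node 4: {1,2}

{0,1,2,3,4}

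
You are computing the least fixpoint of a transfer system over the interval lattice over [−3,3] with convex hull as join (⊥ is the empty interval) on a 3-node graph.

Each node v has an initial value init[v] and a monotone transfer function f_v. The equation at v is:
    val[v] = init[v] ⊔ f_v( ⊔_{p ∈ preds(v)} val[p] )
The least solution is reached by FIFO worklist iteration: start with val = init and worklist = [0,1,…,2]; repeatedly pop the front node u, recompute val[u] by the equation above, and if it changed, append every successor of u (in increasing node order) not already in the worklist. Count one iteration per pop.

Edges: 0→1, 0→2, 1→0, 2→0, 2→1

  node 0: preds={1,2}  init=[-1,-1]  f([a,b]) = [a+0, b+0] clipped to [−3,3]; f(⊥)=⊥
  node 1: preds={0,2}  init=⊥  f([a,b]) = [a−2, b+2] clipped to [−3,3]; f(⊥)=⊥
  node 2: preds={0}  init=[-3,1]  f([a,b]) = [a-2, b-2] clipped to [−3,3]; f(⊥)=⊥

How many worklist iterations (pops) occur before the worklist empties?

6

Iteration log — 6 steps:
  step 1. node 0  ⊔preds=[-3,1]  new=[-3,1]  old=[-1,-1]  +wl: 
  step 2. node 1  ⊔preds=[-3,1]  new=[-3,3]  old=⊥  +wl: 0
  step 3. node 2  ⊔preds=[-3,1]  new=[-3,1]  stable
  step 4. node 0  ⊔preds=[-3,3]  new=[-3,3]  old=[-3,1]  +wl: 1,2
  step 5. node 1  ⊔preds=[-3,3]  new=[-3,3]  stable
  step 6. node 2  ⊔preds=[-3,3]  new=[-3,1]  stable

Least fixpoint reached:
  node 0: [-3,3]
  node 1: [-3,3]
  node 2: [-3,1]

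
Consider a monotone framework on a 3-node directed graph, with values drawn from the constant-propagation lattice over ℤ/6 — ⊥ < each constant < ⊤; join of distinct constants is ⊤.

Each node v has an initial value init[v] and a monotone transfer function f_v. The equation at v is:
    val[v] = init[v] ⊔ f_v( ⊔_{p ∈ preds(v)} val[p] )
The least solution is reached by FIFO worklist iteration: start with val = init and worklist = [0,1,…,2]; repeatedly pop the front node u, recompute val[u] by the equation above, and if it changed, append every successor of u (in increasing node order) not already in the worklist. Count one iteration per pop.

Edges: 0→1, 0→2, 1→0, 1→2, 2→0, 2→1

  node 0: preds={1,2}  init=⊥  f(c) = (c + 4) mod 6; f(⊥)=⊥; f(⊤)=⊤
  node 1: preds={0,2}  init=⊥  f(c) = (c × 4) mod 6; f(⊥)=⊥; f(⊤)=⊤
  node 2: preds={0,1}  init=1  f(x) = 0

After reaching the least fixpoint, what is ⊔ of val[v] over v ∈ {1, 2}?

Trace (6 dequeues):
  [1] u=0 | in 1 | out 5 | prev ⊥ | push {}
  [2] u=1 | in ⊤ | out ⊤ | prev ⊥ | push {0}
  [3] u=2 | in ⊤ | out ⊤ | prev 1 | push {1}
  [4] u=0 | in ⊤ | out ⊤ | prev 5 | push {2}
  [5] u=1 | in ⊤ | out ⊤ | ==
  [6] u=2 | in ⊤ | out ⊤ | ==

Converged values:
  [0] ⊤
  [1] ⊤
  [2] ⊤

⊤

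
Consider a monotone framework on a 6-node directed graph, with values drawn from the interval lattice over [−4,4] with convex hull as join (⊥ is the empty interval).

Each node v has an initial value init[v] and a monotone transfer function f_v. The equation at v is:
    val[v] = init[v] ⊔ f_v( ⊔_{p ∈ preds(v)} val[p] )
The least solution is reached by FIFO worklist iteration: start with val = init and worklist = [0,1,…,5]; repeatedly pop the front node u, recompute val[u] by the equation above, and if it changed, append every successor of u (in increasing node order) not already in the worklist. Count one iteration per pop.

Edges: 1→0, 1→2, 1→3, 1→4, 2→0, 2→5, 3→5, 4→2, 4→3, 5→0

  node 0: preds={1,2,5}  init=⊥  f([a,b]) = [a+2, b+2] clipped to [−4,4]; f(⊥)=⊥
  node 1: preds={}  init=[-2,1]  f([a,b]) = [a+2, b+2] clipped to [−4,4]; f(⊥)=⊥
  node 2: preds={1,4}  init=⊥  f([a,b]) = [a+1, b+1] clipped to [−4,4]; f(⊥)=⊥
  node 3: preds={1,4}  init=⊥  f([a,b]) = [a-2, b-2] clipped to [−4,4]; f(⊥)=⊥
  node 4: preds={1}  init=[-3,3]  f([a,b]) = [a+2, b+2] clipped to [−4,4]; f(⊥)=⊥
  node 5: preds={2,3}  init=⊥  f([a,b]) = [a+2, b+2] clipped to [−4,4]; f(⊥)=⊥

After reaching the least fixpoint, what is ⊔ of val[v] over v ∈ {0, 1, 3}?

Worklist (7 pops):
  #1 pop 0: in=[-2,1] → [0,3] (was ⊥); enqueue []
  #2 pop 1: in=⊥ → [-2,1] (no change)
  #3 pop 2: in=[-3,3] → [-2,4] (was ⊥); enqueue [0]
  #4 pop 3: in=[-3,3] → [-4,1] (was ⊥); enqueue []
  #5 pop 4: in=[-2,1] → [-3,3] (no change)
  #6 pop 5: in=[-4,4] → [-2,4] (was ⊥); enqueue []
  #7 pop 0: in=[-2,4] → [0,4] (was [0,3]); enqueue []

Fixpoint:
  val[0] = [0,4]
  val[1] = [-2,1]
  val[2] = [-2,4]
  val[3] = [-4,1]
  val[4] = [-3,3]
  val[5] = [-2,4]

[-4,4]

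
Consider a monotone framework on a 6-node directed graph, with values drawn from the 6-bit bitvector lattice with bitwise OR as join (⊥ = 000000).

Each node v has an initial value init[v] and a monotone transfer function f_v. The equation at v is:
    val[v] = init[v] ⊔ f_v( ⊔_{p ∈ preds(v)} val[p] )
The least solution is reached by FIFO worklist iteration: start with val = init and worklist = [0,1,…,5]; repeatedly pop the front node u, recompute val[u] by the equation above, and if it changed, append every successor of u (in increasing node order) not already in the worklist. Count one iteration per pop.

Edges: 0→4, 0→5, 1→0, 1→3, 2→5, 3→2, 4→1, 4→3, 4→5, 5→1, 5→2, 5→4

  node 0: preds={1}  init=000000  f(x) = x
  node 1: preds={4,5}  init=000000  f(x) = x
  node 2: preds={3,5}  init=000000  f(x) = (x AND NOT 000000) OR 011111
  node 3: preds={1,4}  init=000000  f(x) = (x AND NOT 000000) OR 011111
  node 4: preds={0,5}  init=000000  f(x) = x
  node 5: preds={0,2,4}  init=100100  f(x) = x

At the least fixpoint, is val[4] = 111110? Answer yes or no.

Worklist (17 pops):
  #1 pop 0: in=000000 → 000000 (no change)
  #2 pop 1: in=100100 → 100100 (was 000000); enqueue [0]
  #3 pop 2: in=100100 → 111111 (was 000000); enqueue []
  #4 pop 3: in=100100 → 111111 (was 000000); enqueue [2]
  #5 pop 4: in=100100 → 100100 (was 000000); enqueue [1,3]
  #6 pop 5: in=111111 → 111111 (was 100100); enqueue [4]
  #7 pop 0: in=100100 → 100100 (was 000000); enqueue [5]
  #8 pop 2: in=111111 → 111111 (no change)
  #9 pop 1: in=111111 → 111111 (was 100100); enqueue [0]
  #10 pop 3: in=111111 → 111111 (no change)
  #11 pop 4: in=111111 → 111111 (was 100100); enqueue [1,3]
  #12 pop 5: in=111111 → 111111 (no change)
  #13 pop 0: in=111111 → 111111 (was 100100); enqueue [4,5]
  #14 pop 1: in=111111 → 111111 (no change)
  #15 pop 3: in=111111 → 111111 (no change)
  #16 pop 4: in=111111 → 111111 (no change)
  #17 pop 5: in=111111 → 111111 (no change)

Fixpoint:
  val[0] = 111111
  val[1] = 111111
  val[2] = 111111
  val[3] = 111111
  val[4] = 111111
  val[5] = 111111

no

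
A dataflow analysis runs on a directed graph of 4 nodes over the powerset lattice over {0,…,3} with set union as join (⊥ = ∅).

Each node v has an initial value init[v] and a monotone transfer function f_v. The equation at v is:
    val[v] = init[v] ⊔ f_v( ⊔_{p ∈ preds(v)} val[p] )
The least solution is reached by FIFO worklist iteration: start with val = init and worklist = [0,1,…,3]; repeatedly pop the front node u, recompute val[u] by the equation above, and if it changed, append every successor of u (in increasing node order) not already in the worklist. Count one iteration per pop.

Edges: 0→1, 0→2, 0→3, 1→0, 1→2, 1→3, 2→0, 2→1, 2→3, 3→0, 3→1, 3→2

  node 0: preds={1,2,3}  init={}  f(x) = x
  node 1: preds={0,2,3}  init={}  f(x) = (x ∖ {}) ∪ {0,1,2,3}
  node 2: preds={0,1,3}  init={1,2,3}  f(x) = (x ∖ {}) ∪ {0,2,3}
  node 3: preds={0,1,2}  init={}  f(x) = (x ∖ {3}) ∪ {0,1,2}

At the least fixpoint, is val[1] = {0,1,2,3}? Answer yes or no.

yes

Worklist (8 pops):
  #1 pop 0: in={1,2,3} → {1,2,3} (was {}); enqueue []
  #2 pop 1: in={1,2,3} → {0,1,2,3} (was {}); enqueue [0]
  #3 pop 2: in={0,1,2,3} → {0,1,2,3} (was {1,2,3}); enqueue [1]
  #4 pop 3: in={0,1,2,3} → {0,1,2} (was {}); enqueue [2]
  #5 pop 0: in={0,1,2,3} → {0,1,2,3} (was {1,2,3}); enqueue [3]
  #6 pop 1: in={0,1,2,3} → {0,1,2,3} (no change)
  #7 pop 2: in={0,1,2,3} → {0,1,2,3} (no change)
  #8 pop 3: in={0,1,2,3} → {0,1,2} (no change)

Fixpoint:
  val[0] = {0,1,2,3}
  val[1] = {0,1,2,3}
  val[2] = {0,1,2,3}
  val[3] = {0,1,2}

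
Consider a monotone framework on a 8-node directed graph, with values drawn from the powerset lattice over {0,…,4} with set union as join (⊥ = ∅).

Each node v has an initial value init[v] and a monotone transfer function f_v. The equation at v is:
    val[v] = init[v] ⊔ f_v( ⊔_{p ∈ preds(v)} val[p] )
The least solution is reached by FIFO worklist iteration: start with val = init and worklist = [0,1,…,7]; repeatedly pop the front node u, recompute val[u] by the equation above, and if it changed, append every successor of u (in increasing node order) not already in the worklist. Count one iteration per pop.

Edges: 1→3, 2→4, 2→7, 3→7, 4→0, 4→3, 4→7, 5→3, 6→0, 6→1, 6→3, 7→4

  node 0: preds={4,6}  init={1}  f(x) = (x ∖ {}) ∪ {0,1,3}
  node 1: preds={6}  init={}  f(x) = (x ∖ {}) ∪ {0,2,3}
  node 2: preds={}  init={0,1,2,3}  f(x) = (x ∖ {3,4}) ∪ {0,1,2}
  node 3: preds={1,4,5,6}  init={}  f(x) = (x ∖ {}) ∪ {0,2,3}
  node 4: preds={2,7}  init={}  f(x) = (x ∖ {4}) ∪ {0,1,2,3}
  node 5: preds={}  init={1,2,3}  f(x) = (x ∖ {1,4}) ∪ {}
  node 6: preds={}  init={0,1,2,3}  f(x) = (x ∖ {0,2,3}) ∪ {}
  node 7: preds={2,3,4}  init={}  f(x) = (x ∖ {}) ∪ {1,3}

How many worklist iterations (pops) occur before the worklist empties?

11

Trace (11 dequeues):
  [1] u=0 | in {0,1,2,3} | out {0,1,2,3} | prev {1} | push {}
  [2] u=1 | in {0,1,2,3} | out {0,1,2,3} | prev {} | push {}
  [3] u=2 | in {} | out {0,1,2,3} | ==
  [4] u=3 | in {0,1,2,3} | out {0,1,2,3} | prev {} | push {}
  [5] u=4 | in {0,1,2,3} | out {0,1,2,3} | prev {} | push {0,3}
  [6] u=5 | in {} | out {1,2,3} | ==
  [7] u=6 | in {} | out {0,1,2,3} | ==
  [8] u=7 | in {0,1,2,3} | out {0,1,2,3} | prev {} | push {4}
  [9] u=0 | in {0,1,2,3} | out {0,1,2,3} | ==
  [10] u=3 | in {0,1,2,3} | out {0,1,2,3} | ==
  [11] u=4 | in {0,1,2,3} | out {0,1,2,3} | ==

Converged values:
  [0] {0,1,2,3}
  [1] {0,1,2,3}
  [2] {0,1,2,3}
  [3] {0,1,2,3}
  [4] {0,1,2,3}
  [5] {1,2,3}
  [6] {0,1,2,3}
  [7] {0,1,2,3}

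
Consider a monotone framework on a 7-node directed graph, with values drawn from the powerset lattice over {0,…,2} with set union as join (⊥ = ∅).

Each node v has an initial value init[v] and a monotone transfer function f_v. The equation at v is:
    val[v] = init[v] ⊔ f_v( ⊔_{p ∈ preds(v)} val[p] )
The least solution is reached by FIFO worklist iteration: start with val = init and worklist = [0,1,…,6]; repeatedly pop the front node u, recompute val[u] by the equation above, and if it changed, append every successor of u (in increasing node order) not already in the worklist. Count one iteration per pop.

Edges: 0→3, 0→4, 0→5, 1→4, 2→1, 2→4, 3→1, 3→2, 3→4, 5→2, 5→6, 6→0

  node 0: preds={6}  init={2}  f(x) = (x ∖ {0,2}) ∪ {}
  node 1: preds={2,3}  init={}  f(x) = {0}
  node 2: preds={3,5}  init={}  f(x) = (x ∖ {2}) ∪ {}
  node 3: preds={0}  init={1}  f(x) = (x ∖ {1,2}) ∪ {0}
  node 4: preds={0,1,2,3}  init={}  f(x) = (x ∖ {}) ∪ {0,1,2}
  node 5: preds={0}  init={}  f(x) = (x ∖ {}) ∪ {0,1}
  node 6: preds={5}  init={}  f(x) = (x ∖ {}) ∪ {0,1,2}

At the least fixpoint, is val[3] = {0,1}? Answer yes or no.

yes

Iteration log — 14 steps:
  step 1. node 0  ⊔preds={}  new={2}  stable
  step 2. node 1  ⊔preds={1}  new={0}  old={}  +wl: 
  step 3. node 2  ⊔preds={1}  new={1}  old={}  +wl: 1
  step 4. node 3  ⊔preds={2}  new={0,1}  old={1}  +wl: 2
  step 5. node 4  ⊔preds={0,1,2}  new={0,1,2}  old={}  +wl: 
  step 6. node 5  ⊔preds={2}  new={0,1,2}  old={}  +wl: 
  step 7. node 6  ⊔preds={0,1,2}  new={0,1,2}  old={}  +wl: 0
  step 8. node 1  ⊔preds={0,1}  new={0}  stable
  step 9. node 2  ⊔preds={0,1,2}  new={0,1}  old={1}  +wl: 1,4
  step 10. node 0  ⊔preds={0,1,2}  new={1,2}  old={2}  +wl: 3,5
  step 11. node 1  ⊔preds={0,1}  new={0}  stable
  step 12. node 4  ⊔preds={0,1,2}  new={0,1,2}  stable
  step 13. node 3  ⊔preds={1,2}  new={0,1}  stable
  step 14. node 5  ⊔preds={1,2}  new={0,1,2}  stable

Least fixpoint reached:
  node 0: {1,2}
  node 1: {0}
  node 2: {0,1}
  node 3: {0,1}
  node 4: {0,1,2}
  node 5: {0,1,2}
  node 6: {0,1,2}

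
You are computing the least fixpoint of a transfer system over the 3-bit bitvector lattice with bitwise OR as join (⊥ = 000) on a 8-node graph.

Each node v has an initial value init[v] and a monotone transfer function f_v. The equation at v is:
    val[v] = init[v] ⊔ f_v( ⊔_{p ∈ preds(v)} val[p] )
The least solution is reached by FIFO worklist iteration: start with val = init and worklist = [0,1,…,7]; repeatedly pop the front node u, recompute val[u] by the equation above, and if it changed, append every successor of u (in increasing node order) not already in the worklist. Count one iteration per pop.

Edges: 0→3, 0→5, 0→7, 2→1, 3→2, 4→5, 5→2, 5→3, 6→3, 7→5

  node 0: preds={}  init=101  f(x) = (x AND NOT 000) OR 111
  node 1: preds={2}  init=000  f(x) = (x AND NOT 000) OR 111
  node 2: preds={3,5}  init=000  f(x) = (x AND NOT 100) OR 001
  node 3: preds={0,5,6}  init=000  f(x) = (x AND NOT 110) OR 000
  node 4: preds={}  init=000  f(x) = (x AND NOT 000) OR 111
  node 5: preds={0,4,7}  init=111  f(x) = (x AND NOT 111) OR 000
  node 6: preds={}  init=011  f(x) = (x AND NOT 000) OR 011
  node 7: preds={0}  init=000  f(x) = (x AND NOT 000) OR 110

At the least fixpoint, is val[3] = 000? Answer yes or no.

Iteration log — 11 steps:
  step 1. node 0  ⊔preds=000  new=111  old=101  +wl: 
  step 2. node 1  ⊔preds=000  new=111  old=000  +wl: 
  step 3. node 2  ⊔preds=111  new=011  old=000  +wl: 1
  step 4. node 3  ⊔preds=111  new=001  old=000  +wl: 2
  step 5. node 4  ⊔preds=000  new=111  old=000  +wl: 
  step 6. node 5  ⊔preds=111  new=111  stable
  step 7. node 6  ⊔preds=000  new=011  stable
  step 8. node 7  ⊔preds=111  new=111  old=000  +wl: 5
  step 9. node 1  ⊔preds=011  new=111  stable
  step 10. node 2  ⊔preds=111  new=011  stable
  step 11. node 5  ⊔preds=111  new=111  stable

Least fixpoint reached:
  node 0: 111
  node 1: 111
  node 2: 011
  node 3: 001
  node 4: 111
  node 5: 111
  node 6: 011
  node 7: 111

no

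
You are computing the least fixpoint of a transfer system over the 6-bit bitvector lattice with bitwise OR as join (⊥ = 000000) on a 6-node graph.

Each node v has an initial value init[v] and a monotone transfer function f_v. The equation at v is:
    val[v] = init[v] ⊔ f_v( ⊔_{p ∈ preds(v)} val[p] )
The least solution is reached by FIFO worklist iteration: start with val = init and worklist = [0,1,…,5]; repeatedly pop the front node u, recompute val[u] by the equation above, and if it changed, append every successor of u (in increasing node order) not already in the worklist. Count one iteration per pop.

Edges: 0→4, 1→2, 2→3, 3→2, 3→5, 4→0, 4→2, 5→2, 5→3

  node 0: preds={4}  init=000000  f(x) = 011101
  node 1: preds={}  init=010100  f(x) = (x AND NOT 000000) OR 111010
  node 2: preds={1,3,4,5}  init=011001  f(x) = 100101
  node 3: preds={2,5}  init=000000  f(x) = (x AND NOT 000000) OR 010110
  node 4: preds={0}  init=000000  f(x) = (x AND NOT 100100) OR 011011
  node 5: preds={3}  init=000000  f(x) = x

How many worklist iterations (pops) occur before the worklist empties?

9

Trace (9 dequeues):
  [1] u=0 | in 000000 | out 011101 | prev 000000 | push {}
  [2] u=1 | in 000000 | out 111110 | prev 010100 | push {}
  [3] u=2 | in 111110 | out 111101 | prev 011001 | push {}
  [4] u=3 | in 111101 | out 111111 | prev 000000 | push {2}
  [5] u=4 | in 011101 | out 011011 | prev 000000 | push {0}
  [6] u=5 | in 111111 | out 111111 | prev 000000 | push {3}
  [7] u=2 | in 111111 | out 111101 | ==
  [8] u=0 | in 011011 | out 011101 | ==
  [9] u=3 | in 111111 | out 111111 | ==

Converged values:
  [0] 011101
  [1] 111110
  [2] 111101
  [3] 111111
  [4] 011011
  [5] 111111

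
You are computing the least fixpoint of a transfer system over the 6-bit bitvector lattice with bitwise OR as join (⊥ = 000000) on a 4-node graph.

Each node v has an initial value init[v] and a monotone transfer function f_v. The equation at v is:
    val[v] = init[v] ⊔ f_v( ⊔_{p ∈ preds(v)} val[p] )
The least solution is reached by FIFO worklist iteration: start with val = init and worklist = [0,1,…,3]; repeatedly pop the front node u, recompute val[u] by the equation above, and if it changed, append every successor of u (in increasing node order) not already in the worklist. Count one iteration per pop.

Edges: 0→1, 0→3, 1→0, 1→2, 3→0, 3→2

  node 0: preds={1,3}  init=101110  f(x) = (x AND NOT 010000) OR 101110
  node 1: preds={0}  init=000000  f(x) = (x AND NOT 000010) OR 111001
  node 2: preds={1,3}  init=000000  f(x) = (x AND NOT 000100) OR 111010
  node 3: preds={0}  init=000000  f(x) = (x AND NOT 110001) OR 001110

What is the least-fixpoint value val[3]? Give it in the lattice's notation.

001110

Worklist (8 pops):
  #1 pop 0: in=000000 → 101110 (no change)
  #2 pop 1: in=101110 → 111101 (was 000000); enqueue [0]
  #3 pop 2: in=111101 → 111011 (was 000000); enqueue []
  #4 pop 3: in=101110 → 001110 (was 000000); enqueue [2]
  #5 pop 0: in=111111 → 101111 (was 101110); enqueue [1,3]
  #6 pop 2: in=111111 → 111011 (no change)
  #7 pop 1: in=101111 → 111101 (no change)
  #8 pop 3: in=101111 → 001110 (no change)

Fixpoint:
  val[0] = 101111
  val[1] = 111101
  val[2] = 111011
  val[3] = 001110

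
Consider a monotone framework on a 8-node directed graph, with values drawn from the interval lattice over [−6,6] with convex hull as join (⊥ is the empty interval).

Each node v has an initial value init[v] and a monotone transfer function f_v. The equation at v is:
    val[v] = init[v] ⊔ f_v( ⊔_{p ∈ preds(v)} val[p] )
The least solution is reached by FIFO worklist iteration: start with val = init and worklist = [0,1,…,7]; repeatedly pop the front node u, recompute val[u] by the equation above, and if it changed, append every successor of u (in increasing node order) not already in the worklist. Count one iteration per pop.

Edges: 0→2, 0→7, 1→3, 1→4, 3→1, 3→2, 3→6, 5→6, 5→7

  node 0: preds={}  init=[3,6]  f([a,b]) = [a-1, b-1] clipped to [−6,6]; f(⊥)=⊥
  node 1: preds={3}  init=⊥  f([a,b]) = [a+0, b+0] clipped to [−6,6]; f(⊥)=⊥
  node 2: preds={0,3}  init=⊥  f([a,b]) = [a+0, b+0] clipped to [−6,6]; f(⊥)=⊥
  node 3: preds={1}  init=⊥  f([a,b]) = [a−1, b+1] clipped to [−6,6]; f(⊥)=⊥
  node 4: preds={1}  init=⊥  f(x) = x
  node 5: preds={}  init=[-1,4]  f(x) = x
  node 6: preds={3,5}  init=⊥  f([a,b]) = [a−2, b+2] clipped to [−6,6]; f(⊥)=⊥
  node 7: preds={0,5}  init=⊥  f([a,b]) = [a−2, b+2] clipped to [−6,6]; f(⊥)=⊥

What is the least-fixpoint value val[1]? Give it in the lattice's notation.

Trace (8 dequeues):
  [1] u=0 | in ⊥ | out [3,6] | ==
  [2] u=1 | in ⊥ | out ⊥ | ==
  [3] u=2 | in [3,6] | out [3,6] | prev ⊥ | push {}
  [4] u=3 | in ⊥ | out ⊥ | ==
  [5] u=4 | in ⊥ | out ⊥ | ==
  [6] u=5 | in ⊥ | out [-1,4] | ==
  [7] u=6 | in [-1,4] | out [-3,6] | prev ⊥ | push {}
  [8] u=7 | in [-1,6] | out [-3,6] | prev ⊥ | push {}

Converged values:
  [0] [3,6]
  [1] ⊥
  [2] [3,6]
  [3] ⊥
  [4] ⊥
  [5] [-1,4]
  [6] [-3,6]
  [7] [-3,6]

⊥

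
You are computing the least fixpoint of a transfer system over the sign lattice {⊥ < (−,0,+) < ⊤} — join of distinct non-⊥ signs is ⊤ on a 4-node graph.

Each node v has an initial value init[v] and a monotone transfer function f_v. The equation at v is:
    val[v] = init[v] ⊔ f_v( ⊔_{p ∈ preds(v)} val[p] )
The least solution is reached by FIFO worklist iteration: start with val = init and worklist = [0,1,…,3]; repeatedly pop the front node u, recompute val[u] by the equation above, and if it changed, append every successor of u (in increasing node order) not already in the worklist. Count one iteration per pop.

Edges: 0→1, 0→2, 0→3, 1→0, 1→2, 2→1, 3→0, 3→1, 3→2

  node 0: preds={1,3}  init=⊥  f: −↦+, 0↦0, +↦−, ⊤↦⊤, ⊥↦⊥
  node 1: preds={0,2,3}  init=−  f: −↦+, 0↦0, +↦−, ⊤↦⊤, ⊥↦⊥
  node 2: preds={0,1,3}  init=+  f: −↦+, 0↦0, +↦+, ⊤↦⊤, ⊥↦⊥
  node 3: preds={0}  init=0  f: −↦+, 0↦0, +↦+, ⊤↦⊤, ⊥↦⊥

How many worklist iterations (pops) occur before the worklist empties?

7

Worklist (7 pops):
  #1 pop 0: in=⊤ → ⊤ (was ⊥); enqueue []
  #2 pop 1: in=⊤ → ⊤ (was −); enqueue [0]
  #3 pop 2: in=⊤ → ⊤ (was +); enqueue [1]
  #4 pop 3: in=⊤ → ⊤ (was 0); enqueue [2]
  #5 pop 0: in=⊤ → ⊤ (no change)
  #6 pop 1: in=⊤ → ⊤ (no change)
  #7 pop 2: in=⊤ → ⊤ (no change)

Fixpoint:
  val[0] = ⊤
  val[1] = ⊤
  val[2] = ⊤
  val[3] = ⊤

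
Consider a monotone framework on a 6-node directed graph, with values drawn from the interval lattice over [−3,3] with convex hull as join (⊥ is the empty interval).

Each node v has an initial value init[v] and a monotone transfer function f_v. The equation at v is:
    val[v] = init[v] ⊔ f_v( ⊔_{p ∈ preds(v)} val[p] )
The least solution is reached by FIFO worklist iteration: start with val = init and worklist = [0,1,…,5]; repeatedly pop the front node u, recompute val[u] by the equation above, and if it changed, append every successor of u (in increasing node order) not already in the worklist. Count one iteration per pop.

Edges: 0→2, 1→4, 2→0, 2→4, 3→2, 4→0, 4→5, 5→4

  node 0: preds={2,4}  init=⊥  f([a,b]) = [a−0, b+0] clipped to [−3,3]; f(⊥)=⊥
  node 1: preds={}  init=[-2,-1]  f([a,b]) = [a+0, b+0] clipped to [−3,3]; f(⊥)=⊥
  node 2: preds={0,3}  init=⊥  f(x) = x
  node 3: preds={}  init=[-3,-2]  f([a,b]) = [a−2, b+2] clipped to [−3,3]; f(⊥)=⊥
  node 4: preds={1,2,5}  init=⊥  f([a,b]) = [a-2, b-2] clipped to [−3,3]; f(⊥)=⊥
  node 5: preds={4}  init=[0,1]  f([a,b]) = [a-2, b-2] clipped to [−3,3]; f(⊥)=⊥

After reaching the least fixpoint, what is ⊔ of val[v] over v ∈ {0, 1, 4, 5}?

Iteration log — 11 steps:
  step 1. node 0  ⊔preds=⊥  new=⊥  stable
  step 2. node 1  ⊔preds=⊥  new=[-2,-1]  stable
  step 3. node 2  ⊔preds=[-3,-2]  new=[-3,-2]  old=⊥  +wl: 0
  step 4. node 3  ⊔preds=⊥  new=[-3,-2]  stable
  step 5. node 4  ⊔preds=[-3,1]  new=[-3,-1]  old=⊥  +wl: 
  step 6. node 5  ⊔preds=[-3,-1]  new=[-3,1]  old=[0,1]  +wl: 4
  step 7. node 0  ⊔preds=[-3,-1]  new=[-3,-1]  old=⊥  +wl: 2
  step 8. node 4  ⊔preds=[-3,1]  new=[-3,-1]  stable
  step 9. node 2  ⊔preds=[-3,-1]  new=[-3,-1]  old=[-3,-2]  +wl: 0,4
  step 10. node 0  ⊔preds=[-3,-1]  new=[-3,-1]  stable
  step 11. node 4  ⊔preds=[-3,1]  new=[-3,-1]  stable

Least fixpoint reached:
  node 0: [-3,-1]
  node 1: [-2,-1]
  node 2: [-3,-1]
  node 3: [-3,-2]
  node 4: [-3,-1]
  node 5: [-3,1]

[-3,1]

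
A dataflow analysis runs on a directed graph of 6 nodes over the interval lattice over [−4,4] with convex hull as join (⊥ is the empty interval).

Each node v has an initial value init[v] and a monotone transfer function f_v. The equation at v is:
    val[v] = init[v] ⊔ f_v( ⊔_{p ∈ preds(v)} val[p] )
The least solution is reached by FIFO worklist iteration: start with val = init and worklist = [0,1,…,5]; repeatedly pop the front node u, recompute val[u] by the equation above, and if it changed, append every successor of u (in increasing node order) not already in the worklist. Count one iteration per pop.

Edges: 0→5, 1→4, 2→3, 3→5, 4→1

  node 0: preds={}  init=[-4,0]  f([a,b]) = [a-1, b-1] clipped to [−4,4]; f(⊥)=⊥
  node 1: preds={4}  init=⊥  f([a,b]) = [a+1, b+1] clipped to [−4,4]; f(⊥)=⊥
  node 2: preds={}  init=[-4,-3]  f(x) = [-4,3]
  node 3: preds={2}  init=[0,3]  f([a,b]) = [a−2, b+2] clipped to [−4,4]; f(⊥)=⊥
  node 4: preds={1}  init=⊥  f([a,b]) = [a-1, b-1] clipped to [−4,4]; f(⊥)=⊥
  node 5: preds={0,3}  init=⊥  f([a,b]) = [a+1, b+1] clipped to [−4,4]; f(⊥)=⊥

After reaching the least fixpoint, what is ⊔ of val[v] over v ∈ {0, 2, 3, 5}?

Trace (6 dequeues):
  [1] u=0 | in ⊥ | out [-4,0] | ==
  [2] u=1 | in ⊥ | out ⊥ | ==
  [3] u=2 | in ⊥ | out [-4,3] | prev [-4,-3] | push {}
  [4] u=3 | in [-4,3] | out [-4,4] | prev [0,3] | push {}
  [5] u=4 | in ⊥ | out ⊥ | ==
  [6] u=5 | in [-4,4] | out [-3,4] | prev ⊥ | push {}

Converged values:
  [0] [-4,0]
  [1] ⊥
  [2] [-4,3]
  [3] [-4,4]
  [4] ⊥
  [5] [-3,4]

[-4,4]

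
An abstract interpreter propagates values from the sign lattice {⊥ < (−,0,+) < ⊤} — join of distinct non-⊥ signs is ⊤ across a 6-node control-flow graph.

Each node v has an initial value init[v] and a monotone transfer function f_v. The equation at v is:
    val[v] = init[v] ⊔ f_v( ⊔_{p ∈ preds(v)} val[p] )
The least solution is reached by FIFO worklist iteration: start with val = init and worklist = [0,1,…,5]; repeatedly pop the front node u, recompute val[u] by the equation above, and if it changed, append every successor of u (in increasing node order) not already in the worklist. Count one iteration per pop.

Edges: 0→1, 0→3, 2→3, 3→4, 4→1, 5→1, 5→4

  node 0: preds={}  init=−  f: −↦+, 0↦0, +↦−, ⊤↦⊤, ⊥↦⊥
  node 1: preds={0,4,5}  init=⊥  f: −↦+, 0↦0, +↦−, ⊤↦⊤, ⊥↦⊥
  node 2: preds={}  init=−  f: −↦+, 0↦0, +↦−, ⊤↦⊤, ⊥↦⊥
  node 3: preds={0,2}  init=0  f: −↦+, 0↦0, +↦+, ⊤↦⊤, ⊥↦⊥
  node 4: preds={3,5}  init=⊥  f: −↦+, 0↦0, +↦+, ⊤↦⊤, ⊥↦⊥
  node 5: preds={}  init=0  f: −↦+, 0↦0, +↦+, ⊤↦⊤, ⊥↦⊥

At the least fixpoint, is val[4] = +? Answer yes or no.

Worklist (7 pops):
  #1 pop 0: in=⊥ → − (no change)
  #2 pop 1: in=⊤ → ⊤ (was ⊥); enqueue []
  #3 pop 2: in=⊥ → − (no change)
  #4 pop 3: in=− → ⊤ (was 0); enqueue []
  #5 pop 4: in=⊤ → ⊤ (was ⊥); enqueue [1]
  #6 pop 5: in=⊥ → 0 (no change)
  #7 pop 1: in=⊤ → ⊤ (no change)

Fixpoint:
  val[0] = −
  val[1] = ⊤
  val[2] = −
  val[3] = ⊤
  val[4] = ⊤
  val[5] = 0

no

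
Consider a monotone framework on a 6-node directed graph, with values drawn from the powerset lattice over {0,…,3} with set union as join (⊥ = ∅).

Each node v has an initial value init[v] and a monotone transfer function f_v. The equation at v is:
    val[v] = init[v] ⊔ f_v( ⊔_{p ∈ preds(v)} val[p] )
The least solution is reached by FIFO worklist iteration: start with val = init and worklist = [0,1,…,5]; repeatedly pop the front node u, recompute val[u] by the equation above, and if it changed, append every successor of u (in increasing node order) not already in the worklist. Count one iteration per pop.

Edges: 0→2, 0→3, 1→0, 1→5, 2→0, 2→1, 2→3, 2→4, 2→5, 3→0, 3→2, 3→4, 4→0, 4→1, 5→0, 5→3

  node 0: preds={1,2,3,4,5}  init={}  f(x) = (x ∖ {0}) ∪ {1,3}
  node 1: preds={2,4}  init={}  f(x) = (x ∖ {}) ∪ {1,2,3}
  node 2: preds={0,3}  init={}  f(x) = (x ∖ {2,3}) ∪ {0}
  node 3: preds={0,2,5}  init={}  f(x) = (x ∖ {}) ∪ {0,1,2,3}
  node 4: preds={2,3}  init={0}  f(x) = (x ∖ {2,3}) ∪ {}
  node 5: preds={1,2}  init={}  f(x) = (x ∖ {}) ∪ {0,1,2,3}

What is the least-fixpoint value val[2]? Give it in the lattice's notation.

Trace (10 dequeues):
  [1] u=0 | in {0} | out {1,3} | prev {} | push {}
  [2] u=1 | in {0} | out {0,1,2,3} | prev {} | push {0}
  [3] u=2 | in {1,3} | out {0,1} | prev {} | push {1}
  [4] u=3 | in {0,1,3} | out {0,1,2,3} | prev {} | push {2}
  [5] u=4 | in {0,1,2,3} | out {0,1} | prev {0} | push {}
  [6] u=5 | in {0,1,2,3} | out {0,1,2,3} | prev {} | push {3}
  [7] u=0 | in {0,1,2,3} | out {1,2,3} | prev {1,3} | push {}
  [8] u=1 | in {0,1} | out {0,1,2,3} | ==
  [9] u=2 | in {0,1,2,3} | out {0,1} | ==
  [10] u=3 | in {0,1,2,3} | out {0,1,2,3} | ==

Converged values:
  [0] {1,2,3}
  [1] {0,1,2,3}
  [2] {0,1}
  [3] {0,1,2,3}
  [4] {0,1}
  [5] {0,1,2,3}

{0,1}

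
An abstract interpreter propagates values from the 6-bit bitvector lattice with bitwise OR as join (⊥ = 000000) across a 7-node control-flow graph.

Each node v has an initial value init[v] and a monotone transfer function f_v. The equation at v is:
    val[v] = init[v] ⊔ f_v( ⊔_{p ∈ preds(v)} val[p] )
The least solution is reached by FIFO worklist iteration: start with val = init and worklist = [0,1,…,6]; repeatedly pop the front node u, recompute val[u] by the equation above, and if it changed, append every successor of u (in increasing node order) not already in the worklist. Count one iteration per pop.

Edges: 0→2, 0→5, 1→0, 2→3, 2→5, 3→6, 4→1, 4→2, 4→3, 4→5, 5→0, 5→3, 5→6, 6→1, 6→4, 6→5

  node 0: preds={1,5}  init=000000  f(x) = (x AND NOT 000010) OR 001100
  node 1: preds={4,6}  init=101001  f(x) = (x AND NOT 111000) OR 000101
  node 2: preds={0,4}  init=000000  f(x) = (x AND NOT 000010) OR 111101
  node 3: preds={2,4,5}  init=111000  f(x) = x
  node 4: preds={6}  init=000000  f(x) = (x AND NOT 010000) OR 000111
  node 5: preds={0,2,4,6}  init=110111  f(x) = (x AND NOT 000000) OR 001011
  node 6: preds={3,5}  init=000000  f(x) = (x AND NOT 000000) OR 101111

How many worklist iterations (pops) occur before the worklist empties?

Worklist (17 pops):
  #1 pop 0: in=111111 → 111101 (was 000000); enqueue []
  #2 pop 1: in=000000 → 101101 (was 101001); enqueue [0]
  #3 pop 2: in=111101 → 111101 (was 000000); enqueue []
  #4 pop 3: in=111111 → 111111 (was 111000); enqueue []
  #5 pop 4: in=000000 → 000111 (was 000000); enqueue [1,2,3]
  #6 pop 5: in=111111 → 111111 (was 110111); enqueue []
  #7 pop 6: in=111111 → 111111 (was 000000); enqueue [4,5]
  #8 pop 0: in=111111 → 111101 (no change)
  #9 pop 1: in=111111 → 101111 (was 101101); enqueue [0]
  #10 pop 2: in=111111 → 111101 (no change)
  #11 pop 3: in=111111 → 111111 (no change)
  #12 pop 4: in=111111 → 101111 (was 000111); enqueue [1,2,3]
  #13 pop 5: in=111111 → 111111 (no change)
  #14 pop 0: in=111111 → 111101 (no change)
  #15 pop 1: in=111111 → 101111 (no change)
  #16 pop 2: in=111111 → 111101 (no change)
  #17 pop 3: in=111111 → 111111 (no change)

Fixpoint:
  val[0] = 111101
  val[1] = 101111
  val[2] = 111101
  val[3] = 111111
  val[4] = 101111
  val[5] = 111111
  val[6] = 111111

17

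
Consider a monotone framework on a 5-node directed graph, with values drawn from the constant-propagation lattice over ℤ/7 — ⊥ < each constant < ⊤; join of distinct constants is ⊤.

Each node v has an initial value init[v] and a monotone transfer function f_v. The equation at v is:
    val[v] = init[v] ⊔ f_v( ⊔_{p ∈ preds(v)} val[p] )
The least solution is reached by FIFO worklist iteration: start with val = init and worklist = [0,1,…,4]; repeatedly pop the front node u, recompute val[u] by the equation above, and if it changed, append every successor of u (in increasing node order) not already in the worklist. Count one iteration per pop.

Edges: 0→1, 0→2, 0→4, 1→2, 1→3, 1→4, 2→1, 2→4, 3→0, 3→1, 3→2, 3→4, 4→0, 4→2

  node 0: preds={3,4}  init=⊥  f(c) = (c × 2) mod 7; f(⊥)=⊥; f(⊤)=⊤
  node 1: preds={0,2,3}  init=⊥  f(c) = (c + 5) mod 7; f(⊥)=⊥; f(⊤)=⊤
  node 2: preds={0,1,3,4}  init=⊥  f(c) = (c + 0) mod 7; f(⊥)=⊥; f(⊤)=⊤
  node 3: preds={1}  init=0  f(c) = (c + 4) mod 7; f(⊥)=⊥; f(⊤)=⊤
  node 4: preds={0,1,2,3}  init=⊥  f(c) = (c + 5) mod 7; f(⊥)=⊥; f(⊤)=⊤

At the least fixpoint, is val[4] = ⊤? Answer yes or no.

yes

Trace (11 dequeues):
  [1] u=0 | in 0 | out 0 | prev ⊥ | push {}
  [2] u=1 | in 0 | out 5 | prev ⊥ | push {}
  [3] u=2 | in ⊤ | out ⊤ | prev ⊥ | push {1}
  [4] u=3 | in 5 | out ⊤ | prev 0 | push {0,2}
  [5] u=4 | in ⊤ | out ⊤ | prev ⊥ | push {}
  [6] u=1 | in ⊤ | out ⊤ | prev 5 | push {3,4}
  [7] u=0 | in ⊤ | out ⊤ | prev 0 | push {1}
  [8] u=2 | in ⊤ | out ⊤ | ==
  [9] u=3 | in ⊤ | out ⊤ | ==
  [10] u=4 | in ⊤ | out ⊤ | ==
  [11] u=1 | in ⊤ | out ⊤ | ==

Converged values:
  [0] ⊤
  [1] ⊤
  [2] ⊤
  [3] ⊤
  [4] ⊤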